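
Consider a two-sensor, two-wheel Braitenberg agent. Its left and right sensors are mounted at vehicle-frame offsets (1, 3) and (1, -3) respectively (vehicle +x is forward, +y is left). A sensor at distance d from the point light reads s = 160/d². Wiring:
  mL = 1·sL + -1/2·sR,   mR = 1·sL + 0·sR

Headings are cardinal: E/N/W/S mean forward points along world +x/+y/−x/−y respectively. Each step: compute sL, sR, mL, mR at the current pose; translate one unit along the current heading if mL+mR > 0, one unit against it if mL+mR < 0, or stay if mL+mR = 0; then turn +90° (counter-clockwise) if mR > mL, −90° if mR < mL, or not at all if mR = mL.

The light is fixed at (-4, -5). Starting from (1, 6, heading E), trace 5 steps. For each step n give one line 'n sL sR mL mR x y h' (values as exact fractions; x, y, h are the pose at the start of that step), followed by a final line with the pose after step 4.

n=0: pose=(1,6,E); sL=20/29, sR=8/5; mL=-16/145, mR=20/29; mL+mR=84/145 → advance +1; mR−mL=4/5 → turn +1·90°
n=1: pose=(2,6,N); sL=160/153, sR=32/45; mL=176/255, mR=160/153; mL+mR=1328/765 → advance +1; mR−mL=16/45 → turn +1·90°
n=2: pose=(2,7,W); sL=80/53, sR=16/25; mL=1576/1325, mR=80/53; mL+mR=3576/1325 → advance +1; mR−mL=8/25 → turn +1·90°
n=3: pose=(1,7,S); sL=32/37, sR=32/25; mL=208/925, mR=32/37; mL+mR=1008/925 → advance +1; mR−mL=16/25 → turn +1·90°
n=4: pose=(1,6,E); sL=20/29, sR=8/5; mL=-16/145, mR=20/29; mL+mR=84/145 → advance +1; mR−mL=4/5 → turn +1·90°

0 20/29 8/5 -16/145 20/29 1 6 E
1 160/153 32/45 176/255 160/153 2 6 N
2 80/53 16/25 1576/1325 80/53 2 7 W
3 32/37 32/25 208/925 32/37 1 7 S
4 20/29 8/5 -16/145 20/29 1 6 E
final 2 6 N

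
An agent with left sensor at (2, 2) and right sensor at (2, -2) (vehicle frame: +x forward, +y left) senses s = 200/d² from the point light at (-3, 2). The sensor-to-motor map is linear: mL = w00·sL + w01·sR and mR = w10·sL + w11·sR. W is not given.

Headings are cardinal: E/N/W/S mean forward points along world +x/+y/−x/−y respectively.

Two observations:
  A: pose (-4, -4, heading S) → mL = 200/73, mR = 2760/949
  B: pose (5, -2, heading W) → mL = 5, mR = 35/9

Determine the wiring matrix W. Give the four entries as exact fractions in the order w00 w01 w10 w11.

0 1 1/2 1/2

obs A: pose=(-4,-4,S) → sL=40/13, sR=200/73, mL=200/73, mR=2760/949
obs B: pose=(5,-2,W) → sL=25/9, sR=5, mL=5, mR=35/9
sensor matrix S = [[40/13, 200/73], [25/9, 5]]; det S = 66400/8541
solve [mL_A; mL_B] = S·[w00; w01] and [mR_A; mR_B] = S·[w10; w11]:
  w00 = 0, w01 = 1, w10 = 1/2, w11 = 1/2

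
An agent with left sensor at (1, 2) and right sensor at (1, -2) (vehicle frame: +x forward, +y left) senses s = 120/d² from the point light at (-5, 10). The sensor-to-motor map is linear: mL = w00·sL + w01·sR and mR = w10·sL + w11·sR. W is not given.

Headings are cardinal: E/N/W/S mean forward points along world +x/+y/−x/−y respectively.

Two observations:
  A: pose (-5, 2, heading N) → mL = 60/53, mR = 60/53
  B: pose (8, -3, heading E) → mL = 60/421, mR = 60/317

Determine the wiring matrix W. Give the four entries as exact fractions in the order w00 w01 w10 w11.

0 1/2 1/2 0

obs A: pose=(-5,2,N) → sL=120/53, sR=120/53, mL=60/53, mR=60/53
obs B: pose=(8,-3,E) → sL=120/317, sR=120/421, mL=60/421, mR=60/317
sensor matrix S = [[120/53, 120/53], [120/317, 120/421]]; det S = -1497600/7073221
solve [mL_A; mL_B] = S·[w00; w01] and [mR_A; mR_B] = S·[w10; w11]:
  w00 = 0, w01 = 1/2, w10 = 1/2, w11 = 0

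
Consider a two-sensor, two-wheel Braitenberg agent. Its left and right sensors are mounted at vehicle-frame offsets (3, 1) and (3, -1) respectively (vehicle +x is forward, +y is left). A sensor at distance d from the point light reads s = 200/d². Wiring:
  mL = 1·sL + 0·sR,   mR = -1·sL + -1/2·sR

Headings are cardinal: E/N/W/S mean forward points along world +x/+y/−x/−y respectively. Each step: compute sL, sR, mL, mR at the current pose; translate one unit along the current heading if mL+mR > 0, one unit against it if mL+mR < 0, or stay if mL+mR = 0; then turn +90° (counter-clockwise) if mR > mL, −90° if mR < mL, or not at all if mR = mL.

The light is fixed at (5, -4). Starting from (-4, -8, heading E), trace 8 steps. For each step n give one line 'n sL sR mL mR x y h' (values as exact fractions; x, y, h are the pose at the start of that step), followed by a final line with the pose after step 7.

0 40/9 200/61 40/9 -3340/549 -4 -8 E
1 20/13 20/17 20/13 -470/221 -5 -8 S
2 40/37 200/173 40/37 -10620/6401 -5 -7 W
3 2 25/8 2 -57/16 -4 -7 N
4 40/9 200/61 40/9 -3340/549 -4 -8 E
5 20/13 20/17 20/13 -470/221 -5 -8 S
6 40/37 200/173 40/37 -10620/6401 -5 -7 W
7 2 25/8 2 -57/16 -4 -7 N
final -4 -8 E

n=0: pose=(-4,-8,E); sL=40/9, sR=200/61; mL=40/9, mR=-3340/549; mL+mR=-100/61 → advance -1; mR−mL=-5780/549 → turn -1·90°
n=1: pose=(-5,-8,S); sL=20/13, sR=20/17; mL=20/13, mR=-470/221; mL+mR=-10/17 → advance -1; mR−mL=-810/221 → turn -1·90°
n=2: pose=(-5,-7,W); sL=40/37, sR=200/173; mL=40/37, mR=-10620/6401; mL+mR=-100/173 → advance -1; mR−mL=-17540/6401 → turn -1·90°
n=3: pose=(-4,-7,N); sL=2, sR=25/8; mL=2, mR=-57/16; mL+mR=-25/16 → advance -1; mR−mL=-89/16 → turn -1·90°
n=4: pose=(-4,-8,E); sL=40/9, sR=200/61; mL=40/9, mR=-3340/549; mL+mR=-100/61 → advance -1; mR−mL=-5780/549 → turn -1·90°
n=5: pose=(-5,-8,S); sL=20/13, sR=20/17; mL=20/13, mR=-470/221; mL+mR=-10/17 → advance -1; mR−mL=-810/221 → turn -1·90°
n=6: pose=(-5,-7,W); sL=40/37, sR=200/173; mL=40/37, mR=-10620/6401; mL+mR=-100/173 → advance -1; mR−mL=-17540/6401 → turn -1·90°
n=7: pose=(-4,-7,N); sL=2, sR=25/8; mL=2, mR=-57/16; mL+mR=-25/16 → advance -1; mR−mL=-89/16 → turn -1·90°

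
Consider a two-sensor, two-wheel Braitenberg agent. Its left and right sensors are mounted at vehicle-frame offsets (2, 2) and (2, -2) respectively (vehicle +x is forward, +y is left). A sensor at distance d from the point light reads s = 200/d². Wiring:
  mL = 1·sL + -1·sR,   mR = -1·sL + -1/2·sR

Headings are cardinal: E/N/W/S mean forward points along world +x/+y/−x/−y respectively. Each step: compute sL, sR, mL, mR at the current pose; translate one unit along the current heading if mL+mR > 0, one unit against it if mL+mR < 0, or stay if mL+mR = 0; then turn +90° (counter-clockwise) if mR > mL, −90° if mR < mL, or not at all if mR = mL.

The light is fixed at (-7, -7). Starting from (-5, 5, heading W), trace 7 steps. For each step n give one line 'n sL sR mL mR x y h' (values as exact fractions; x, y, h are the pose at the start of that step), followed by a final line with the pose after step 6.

n=0: pose=(-5,5,W); sL=2, sR=50/49; mL=48/49, mR=-123/49; mL+mR=-75/49 → advance -1; mR−mL=-171/49 → turn -1·90°
n=1: pose=(-4,5,N); sL=200/197, sR=200/221; mL=4800/43537, mR=-63900/43537; mL+mR=-300/221 → advance -1; mR−mL=-68700/43537 → turn -1·90°
n=2: pose=(-4,4,E); sL=100/97, sR=100/53; mL=-4400/5141, mR=-10150/5141; mL+mR=-150/53 → advance -1; mR−mL=-5750/5141 → turn -1·90°
n=3: pose=(-5,4,S); sL=200/97, sR=200/81; mL=-3200/7857, mR=-25900/7857; mL+mR=-100/27 → advance -1; mR−mL=-22700/7857 → turn -1·90°
n=4: pose=(-5,5,W); sL=2, sR=50/49; mL=48/49, mR=-123/49; mL+mR=-75/49 → advance -1; mR−mL=-171/49 → turn -1·90°
n=5: pose=(-4,5,N); sL=200/197, sR=200/221; mL=4800/43537, mR=-63900/43537; mL+mR=-300/221 → advance -1; mR−mL=-68700/43537 → turn -1·90°
n=6: pose=(-4,4,E); sL=100/97, sR=100/53; mL=-4400/5141, mR=-10150/5141; mL+mR=-150/53 → advance -1; mR−mL=-5750/5141 → turn -1·90°

0 2 50/49 48/49 -123/49 -5 5 W
1 200/197 200/221 4800/43537 -63900/43537 -4 5 N
2 100/97 100/53 -4400/5141 -10150/5141 -4 4 E
3 200/97 200/81 -3200/7857 -25900/7857 -5 4 S
4 2 50/49 48/49 -123/49 -5 5 W
5 200/197 200/221 4800/43537 -63900/43537 -4 5 N
6 100/97 100/53 -4400/5141 -10150/5141 -4 4 E
final -5 4 S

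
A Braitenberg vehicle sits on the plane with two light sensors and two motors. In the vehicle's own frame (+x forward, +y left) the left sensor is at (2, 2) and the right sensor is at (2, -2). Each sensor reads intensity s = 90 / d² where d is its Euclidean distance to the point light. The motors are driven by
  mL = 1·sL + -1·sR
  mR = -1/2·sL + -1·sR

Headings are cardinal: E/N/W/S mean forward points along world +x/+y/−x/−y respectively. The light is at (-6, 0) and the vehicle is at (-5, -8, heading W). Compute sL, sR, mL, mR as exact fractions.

left sensor world pos  = (-7, -10); dL² = 101
right sensor world pos = (-7, -6); dR² = 37
sL = 90/101 = 90/101
sR = 90/37 = 90/37
mL = 1·sL + -1·sR = -5760/3737
mR = -1/2·sL + -1·sR = -10755/3737

90/101 90/37 -5760/3737 -10755/3737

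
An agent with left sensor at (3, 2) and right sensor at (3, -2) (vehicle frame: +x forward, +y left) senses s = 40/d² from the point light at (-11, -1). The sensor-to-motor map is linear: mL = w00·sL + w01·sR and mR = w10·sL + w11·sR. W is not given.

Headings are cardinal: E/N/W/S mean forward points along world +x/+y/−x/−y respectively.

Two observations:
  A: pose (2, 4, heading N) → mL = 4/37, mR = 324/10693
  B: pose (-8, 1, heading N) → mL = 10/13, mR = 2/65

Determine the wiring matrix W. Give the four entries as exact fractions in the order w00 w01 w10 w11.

obs A: pose=(2,4,N) → sL=8/37, sR=40/289, mL=4/37, mR=324/10693
obs B: pose=(-8,1,N) → sL=20/13, sR=4/5, mL=10/13, mR=2/65
sensor matrix S = [[8/37, 40/289], [20/13, 4/5]]; det S = -27776/695045
solve [mL_A; mL_B] = S·[w00; w01] and [mR_A; mR_B] = S·[w10; w11]:
  w00 = 1/2, w01 = 0, w10 = -1/2, w11 = 1

1/2 0 -1/2 1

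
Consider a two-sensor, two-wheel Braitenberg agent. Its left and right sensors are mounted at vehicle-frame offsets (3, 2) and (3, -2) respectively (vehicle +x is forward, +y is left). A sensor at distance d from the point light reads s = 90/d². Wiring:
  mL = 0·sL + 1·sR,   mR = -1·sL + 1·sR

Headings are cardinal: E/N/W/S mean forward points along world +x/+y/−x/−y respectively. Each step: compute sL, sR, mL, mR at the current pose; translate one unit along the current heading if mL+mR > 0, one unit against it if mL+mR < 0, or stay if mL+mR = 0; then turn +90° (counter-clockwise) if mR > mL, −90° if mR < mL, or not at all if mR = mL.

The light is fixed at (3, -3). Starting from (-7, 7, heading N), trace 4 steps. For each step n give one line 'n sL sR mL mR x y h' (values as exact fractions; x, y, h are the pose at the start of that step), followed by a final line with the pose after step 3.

0 90/313 90/233 90/233 7200/72929 -7 7 N
1 45/109 9/13 9/13 396/1417 -7 8 E
2 90/113 18/37 18/37 -1296/4181 -6 8 S
3 45/104 5/16 5/16 -25/208 -6 7 W
final -7 7 N

n=0: pose=(-7,7,N); sL=90/313, sR=90/233; mL=90/233, mR=7200/72929; mL+mR=35370/72929 → advance +1; mR−mL=-90/313 → turn -1·90°
n=1: pose=(-7,8,E); sL=45/109, sR=9/13; mL=9/13, mR=396/1417; mL+mR=1377/1417 → advance +1; mR−mL=-45/109 → turn -1·90°
n=2: pose=(-6,8,S); sL=90/113, sR=18/37; mL=18/37, mR=-1296/4181; mL+mR=738/4181 → advance +1; mR−mL=-90/113 → turn -1·90°
n=3: pose=(-6,7,W); sL=45/104, sR=5/16; mL=5/16, mR=-25/208; mL+mR=5/26 → advance +1; mR−mL=-45/104 → turn -1·90°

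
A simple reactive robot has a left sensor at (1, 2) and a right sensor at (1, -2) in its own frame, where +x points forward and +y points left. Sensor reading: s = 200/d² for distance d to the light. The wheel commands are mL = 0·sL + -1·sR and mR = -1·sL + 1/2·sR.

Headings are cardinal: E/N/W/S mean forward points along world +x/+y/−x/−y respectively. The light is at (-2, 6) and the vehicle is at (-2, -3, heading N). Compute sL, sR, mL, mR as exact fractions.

50/17 50/17 -50/17 -25/17

left sensor world pos  = (-4, -2); dL² = 68
right sensor world pos = (0, -2); dR² = 68
sL = 200/68 = 50/17
sR = 200/68 = 50/17
mL = 0·sL + -1·sR = -50/17
mR = -1·sL + 1/2·sR = -25/17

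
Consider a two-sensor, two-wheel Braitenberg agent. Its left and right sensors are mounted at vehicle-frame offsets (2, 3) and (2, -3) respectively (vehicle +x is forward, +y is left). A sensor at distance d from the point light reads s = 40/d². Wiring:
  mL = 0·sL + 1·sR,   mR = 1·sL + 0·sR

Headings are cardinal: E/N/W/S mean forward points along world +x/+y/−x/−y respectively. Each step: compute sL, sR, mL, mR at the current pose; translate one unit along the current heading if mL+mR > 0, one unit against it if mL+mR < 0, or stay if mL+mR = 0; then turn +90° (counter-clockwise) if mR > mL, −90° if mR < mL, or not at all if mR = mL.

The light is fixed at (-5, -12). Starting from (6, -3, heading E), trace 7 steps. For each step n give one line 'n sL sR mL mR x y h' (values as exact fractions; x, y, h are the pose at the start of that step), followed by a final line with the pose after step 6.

n=0: pose=(6,-3,E); sL=40/313, sR=8/41; mL=8/41, mR=40/313; mL+mR=4144/12833 → advance +1; mR−mL=-864/12833 → turn -1·90°
n=1: pose=(7,-3,S); sL=20/137, sR=4/13; mL=4/13, mR=20/137; mL+mR=808/1781 → advance +1; mR−mL=-288/1781 → turn -1·90°
n=2: pose=(7,-4,W); sL=8/25, sR=40/221; mL=40/221, mR=8/25; mL+mR=2768/5525 → advance +1; mR−mL=768/5525 → turn +1·90°
n=3: pose=(6,-4,S); sL=5/29, sR=2/5; mL=2/5, mR=5/29; mL+mR=83/145 → advance +1; mR−mL=-33/145 → turn -1·90°
n=4: pose=(6,-5,W); sL=40/97, sR=40/181; mL=40/181, mR=40/97; mL+mR=11120/17557 → advance +1; mR−mL=3360/17557 → turn +1·90°
n=5: pose=(5,-5,S); sL=20/97, sR=20/37; mL=20/37, mR=20/97; mL+mR=2680/3589 → advance +1; mR−mL=-1200/3589 → turn -1·90°
n=6: pose=(5,-6,W); sL=40/73, sR=8/29; mL=8/29, mR=40/73; mL+mR=1744/2117 → advance +1; mR−mL=576/2117 → turn +1·90°

0 40/313 8/41 8/41 40/313 6 -3 E
1 20/137 4/13 4/13 20/137 7 -3 S
2 8/25 40/221 40/221 8/25 7 -4 W
3 5/29 2/5 2/5 5/29 6 -4 S
4 40/97 40/181 40/181 40/97 6 -5 W
5 20/97 20/37 20/37 20/97 5 -5 S
6 40/73 8/29 8/29 40/73 5 -6 W
final 4 -6 S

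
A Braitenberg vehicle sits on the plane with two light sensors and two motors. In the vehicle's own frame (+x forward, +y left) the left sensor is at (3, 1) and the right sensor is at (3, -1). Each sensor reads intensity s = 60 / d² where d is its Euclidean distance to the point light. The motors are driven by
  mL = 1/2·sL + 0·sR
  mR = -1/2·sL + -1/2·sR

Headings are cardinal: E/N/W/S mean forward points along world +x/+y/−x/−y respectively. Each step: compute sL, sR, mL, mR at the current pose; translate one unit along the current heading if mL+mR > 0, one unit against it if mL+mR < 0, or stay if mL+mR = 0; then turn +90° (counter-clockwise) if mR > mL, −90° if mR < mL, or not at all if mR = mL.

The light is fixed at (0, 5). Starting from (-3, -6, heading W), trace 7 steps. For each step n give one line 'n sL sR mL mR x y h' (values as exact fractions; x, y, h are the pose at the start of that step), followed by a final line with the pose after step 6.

0 1/3 15/34 1/6 -79/204 -3 -6 W
1 60/73 12/13 30/73 -828/949 -2 -6 N
2 30/61 6/17 15/61 -438/1037 -2 -7 E
3 60/229 60/241 30/229 -14100/55189 -3 -7 S
4 1/3 15/34 1/6 -79/204 -3 -6 W
5 60/73 12/13 30/73 -828/949 -2 -6 N
6 30/61 6/17 15/61 -438/1037 -2 -7 E
final -3 -7 S

n=0: pose=(-3,-6,W); sL=1/3, sR=15/34; mL=1/6, mR=-79/204; mL+mR=-15/68 → advance -1; mR−mL=-113/204 → turn -1·90°
n=1: pose=(-2,-6,N); sL=60/73, sR=12/13; mL=30/73, mR=-828/949; mL+mR=-6/13 → advance -1; mR−mL=-1218/949 → turn -1·90°
n=2: pose=(-2,-7,E); sL=30/61, sR=6/17; mL=15/61, mR=-438/1037; mL+mR=-3/17 → advance -1; mR−mL=-693/1037 → turn -1·90°
n=3: pose=(-3,-7,S); sL=60/229, sR=60/241; mL=30/229, mR=-14100/55189; mL+mR=-30/241 → advance -1; mR−mL=-21330/55189 → turn -1·90°
n=4: pose=(-3,-6,W); sL=1/3, sR=15/34; mL=1/6, mR=-79/204; mL+mR=-15/68 → advance -1; mR−mL=-113/204 → turn -1·90°
n=5: pose=(-2,-6,N); sL=60/73, sR=12/13; mL=30/73, mR=-828/949; mL+mR=-6/13 → advance -1; mR−mL=-1218/949 → turn -1·90°
n=6: pose=(-2,-7,E); sL=30/61, sR=6/17; mL=15/61, mR=-438/1037; mL+mR=-3/17 → advance -1; mR−mL=-693/1037 → turn -1·90°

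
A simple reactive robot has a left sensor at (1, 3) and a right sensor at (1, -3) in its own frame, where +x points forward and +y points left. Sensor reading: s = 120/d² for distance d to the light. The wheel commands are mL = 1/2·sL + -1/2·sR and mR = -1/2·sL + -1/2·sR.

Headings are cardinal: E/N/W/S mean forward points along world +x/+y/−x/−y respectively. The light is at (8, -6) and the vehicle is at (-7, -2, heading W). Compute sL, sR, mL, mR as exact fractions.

left sensor world pos  = (-8, -5); dL² = 257
right sensor world pos = (-8, 1); dR² = 305
sL = 120/257 = 120/257
sR = 120/305 = 24/61
mL = 1/2·sL + -1/2·sR = 576/15677
mR = -1/2·sL + -1/2·sR = -6744/15677

120/257 24/61 576/15677 -6744/15677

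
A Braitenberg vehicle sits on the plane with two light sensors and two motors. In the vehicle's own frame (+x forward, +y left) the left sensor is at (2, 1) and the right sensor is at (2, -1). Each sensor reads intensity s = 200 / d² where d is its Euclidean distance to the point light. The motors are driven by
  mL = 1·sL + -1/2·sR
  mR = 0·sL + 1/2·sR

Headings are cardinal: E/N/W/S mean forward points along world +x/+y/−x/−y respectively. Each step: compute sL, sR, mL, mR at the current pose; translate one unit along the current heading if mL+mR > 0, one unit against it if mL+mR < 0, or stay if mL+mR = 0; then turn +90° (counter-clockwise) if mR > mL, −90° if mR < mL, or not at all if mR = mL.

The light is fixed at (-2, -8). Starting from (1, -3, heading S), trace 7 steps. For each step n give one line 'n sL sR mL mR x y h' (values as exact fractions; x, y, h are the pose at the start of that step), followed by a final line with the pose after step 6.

0 8 200/13 4/13 100/13 1 -3 S
1 4 100/17 18/17 50/17 1 -4 E
2 40/9 200/61 1540/549 100/61 2 -4 N
3 25/9 50/13 100/117 25/13 2 -3 E
4 40/13 40/17 420/221 20/17 3 -3 N
5 100/49 100/37 1250/1813 50/37 3 -2 E
6 200/89 200/113 13700/10057 100/113 4 -2 N
final 4 -1 E

n=0: pose=(1,-3,S); sL=8, sR=200/13; mL=4/13, mR=100/13; mL+mR=8 → advance +1; mR−mL=96/13 → turn +1·90°
n=1: pose=(1,-4,E); sL=4, sR=100/17; mL=18/17, mR=50/17; mL+mR=4 → advance +1; mR−mL=32/17 → turn +1·90°
n=2: pose=(2,-4,N); sL=40/9, sR=200/61; mL=1540/549, mR=100/61; mL+mR=40/9 → advance +1; mR−mL=-640/549 → turn -1·90°
n=3: pose=(2,-3,E); sL=25/9, sR=50/13; mL=100/117, mR=25/13; mL+mR=25/9 → advance +1; mR−mL=125/117 → turn +1·90°
n=4: pose=(3,-3,N); sL=40/13, sR=40/17; mL=420/221, mR=20/17; mL+mR=40/13 → advance +1; mR−mL=-160/221 → turn -1·90°
n=5: pose=(3,-2,E); sL=100/49, sR=100/37; mL=1250/1813, mR=50/37; mL+mR=100/49 → advance +1; mR−mL=1200/1813 → turn +1·90°
n=6: pose=(4,-2,N); sL=200/89, sR=200/113; mL=13700/10057, mR=100/113; mL+mR=200/89 → advance +1; mR−mL=-4800/10057 → turn -1·90°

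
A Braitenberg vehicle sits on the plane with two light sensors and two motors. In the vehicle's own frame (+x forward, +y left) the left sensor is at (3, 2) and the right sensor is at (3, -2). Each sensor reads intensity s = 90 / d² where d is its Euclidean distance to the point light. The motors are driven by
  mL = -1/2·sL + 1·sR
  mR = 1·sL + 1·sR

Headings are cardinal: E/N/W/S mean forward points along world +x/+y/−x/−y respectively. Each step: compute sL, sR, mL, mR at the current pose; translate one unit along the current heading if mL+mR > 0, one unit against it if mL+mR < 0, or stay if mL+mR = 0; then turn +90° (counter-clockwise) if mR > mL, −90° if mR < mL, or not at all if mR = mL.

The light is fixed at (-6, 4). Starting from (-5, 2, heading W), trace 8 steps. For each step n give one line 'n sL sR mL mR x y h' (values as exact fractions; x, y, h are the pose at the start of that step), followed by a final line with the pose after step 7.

0 9/2 45/2 81/4 27 -5 2 W
1 90/29 90/29 45/29 180/29 -6 2 S
2 9 45/17 -63/34 198/17 -6 1 E
3 90 10 -35 100 -5 1 N
4 9/2 45/2 81/4 27 -5 2 W
5 90/29 90/29 45/29 180/29 -6 2 S
6 9 45/17 -63/34 198/17 -6 1 E
7 90 10 -35 100 -5 1 N
final -5 2 W

n=0: pose=(-5,2,W); sL=9/2, sR=45/2; mL=81/4, mR=27; mL+mR=189/4 → advance +1; mR−mL=27/4 → turn +1·90°
n=1: pose=(-6,2,S); sL=90/29, sR=90/29; mL=45/29, mR=180/29; mL+mR=225/29 → advance +1; mR−mL=135/29 → turn +1·90°
n=2: pose=(-6,1,E); sL=9, sR=45/17; mL=-63/34, mR=198/17; mL+mR=333/34 → advance +1; mR−mL=27/2 → turn +1·90°
n=3: pose=(-5,1,N); sL=90, sR=10; mL=-35, mR=100; mL+mR=65 → advance +1; mR−mL=135 → turn +1·90°
n=4: pose=(-5,2,W); sL=9/2, sR=45/2; mL=81/4, mR=27; mL+mR=189/4 → advance +1; mR−mL=27/4 → turn +1·90°
n=5: pose=(-6,2,S); sL=90/29, sR=90/29; mL=45/29, mR=180/29; mL+mR=225/29 → advance +1; mR−mL=135/29 → turn +1·90°
n=6: pose=(-6,1,E); sL=9, sR=45/17; mL=-63/34, mR=198/17; mL+mR=333/34 → advance +1; mR−mL=27/2 → turn +1·90°
n=7: pose=(-5,1,N); sL=90, sR=10; mL=-35, mR=100; mL+mR=65 → advance +1; mR−mL=135 → turn +1·90°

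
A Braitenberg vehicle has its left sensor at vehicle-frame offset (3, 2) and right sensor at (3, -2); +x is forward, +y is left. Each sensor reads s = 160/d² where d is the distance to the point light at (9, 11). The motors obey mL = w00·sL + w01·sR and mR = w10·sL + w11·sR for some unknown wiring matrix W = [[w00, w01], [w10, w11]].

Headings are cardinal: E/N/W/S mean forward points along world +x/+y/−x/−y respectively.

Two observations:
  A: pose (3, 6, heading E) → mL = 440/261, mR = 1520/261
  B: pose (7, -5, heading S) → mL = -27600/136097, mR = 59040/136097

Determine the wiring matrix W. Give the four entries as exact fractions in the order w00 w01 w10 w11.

obs A: pose=(3,6,E) → sL=80/9, sR=80/29, mL=440/261, mR=1520/261
obs B: pose=(7,-5,S) → sL=160/361, sR=160/377, mL=-27600/136097, mR=59040/136097
sensor matrix S = [[80/9, 80/29], [160/361, 160/377]]; det S = 3123200/1224873
solve [mL_A; mL_B] = S·[w00; w01] and [mR_A; mR_B] = S·[w10; w11]:
  w00 = 1/2, w01 = -1, w10 = 1/2, w11 = 1/2

1/2 -1 1/2 1/2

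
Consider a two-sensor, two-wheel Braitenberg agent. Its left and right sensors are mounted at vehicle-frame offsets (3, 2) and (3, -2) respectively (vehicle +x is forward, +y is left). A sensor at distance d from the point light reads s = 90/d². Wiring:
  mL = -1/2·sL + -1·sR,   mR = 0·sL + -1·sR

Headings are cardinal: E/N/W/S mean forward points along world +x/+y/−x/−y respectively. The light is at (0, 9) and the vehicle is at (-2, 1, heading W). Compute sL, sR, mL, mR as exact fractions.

left sensor world pos  = (-5, -1); dL² = 125
right sensor world pos = (-5, 3); dR² = 61
sL = 90/125 = 18/25
sR = 90/61 = 90/61
mL = -1/2·sL + -1·sR = -2799/1525
mR = 0·sL + -1·sR = -90/61

18/25 90/61 -2799/1525 -90/61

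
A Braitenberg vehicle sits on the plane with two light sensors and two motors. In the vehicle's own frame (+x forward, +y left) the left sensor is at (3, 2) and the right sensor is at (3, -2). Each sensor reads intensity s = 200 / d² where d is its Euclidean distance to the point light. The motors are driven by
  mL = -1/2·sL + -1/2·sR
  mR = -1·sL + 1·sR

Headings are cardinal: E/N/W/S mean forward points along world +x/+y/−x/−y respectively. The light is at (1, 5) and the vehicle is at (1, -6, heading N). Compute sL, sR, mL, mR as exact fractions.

50/17 50/17 -50/17 0

left sensor world pos  = (-1, -3); dL² = 68
right sensor world pos = (3, -3); dR² = 68
sL = 200/68 = 50/17
sR = 200/68 = 50/17
mL = -1/2·sL + -1/2·sR = -50/17
mR = -1·sL + 1·sR = 0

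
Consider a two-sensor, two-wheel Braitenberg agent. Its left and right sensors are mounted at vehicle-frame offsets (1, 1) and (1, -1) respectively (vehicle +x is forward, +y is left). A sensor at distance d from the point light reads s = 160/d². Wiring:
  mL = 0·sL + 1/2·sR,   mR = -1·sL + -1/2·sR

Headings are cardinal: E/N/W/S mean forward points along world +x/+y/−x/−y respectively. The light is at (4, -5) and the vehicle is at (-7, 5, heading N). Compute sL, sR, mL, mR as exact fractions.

left sensor world pos  = (-8, 6); dL² = 265
right sensor world pos = (-6, 6); dR² = 221
sL = 160/265 = 32/53
sR = 160/221 = 160/221
mL = 0·sL + 1/2·sR = 80/221
mR = -1·sL + -1/2·sR = -11312/11713

32/53 160/221 80/221 -11312/11713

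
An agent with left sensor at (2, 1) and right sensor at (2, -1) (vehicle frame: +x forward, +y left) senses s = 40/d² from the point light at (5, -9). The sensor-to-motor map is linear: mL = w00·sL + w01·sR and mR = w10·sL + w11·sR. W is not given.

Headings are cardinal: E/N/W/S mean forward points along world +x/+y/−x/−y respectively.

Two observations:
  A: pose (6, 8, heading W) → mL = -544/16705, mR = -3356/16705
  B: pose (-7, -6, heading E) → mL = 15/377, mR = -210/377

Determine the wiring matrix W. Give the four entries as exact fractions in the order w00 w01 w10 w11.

obs A: pose=(6,8,W) → sL=40/257, sR=8/65, mL=-544/16705, mR=-3356/16705
obs B: pose=(-7,-6,E) → sL=10/29, sR=5/13, mL=15/377, mR=-210/377
sensor matrix S = [[40/257, 8/65], [10/29, 5/13]]; det S = 1688/96889
solve [mL_A; mL_B] = S·[w00; w01] and [mR_A; mR_B] = S·[w10; w11]:
  w00 = -1, w01 = 1, w10 = -1/2, w11 = -1

-1 1 -1/2 -1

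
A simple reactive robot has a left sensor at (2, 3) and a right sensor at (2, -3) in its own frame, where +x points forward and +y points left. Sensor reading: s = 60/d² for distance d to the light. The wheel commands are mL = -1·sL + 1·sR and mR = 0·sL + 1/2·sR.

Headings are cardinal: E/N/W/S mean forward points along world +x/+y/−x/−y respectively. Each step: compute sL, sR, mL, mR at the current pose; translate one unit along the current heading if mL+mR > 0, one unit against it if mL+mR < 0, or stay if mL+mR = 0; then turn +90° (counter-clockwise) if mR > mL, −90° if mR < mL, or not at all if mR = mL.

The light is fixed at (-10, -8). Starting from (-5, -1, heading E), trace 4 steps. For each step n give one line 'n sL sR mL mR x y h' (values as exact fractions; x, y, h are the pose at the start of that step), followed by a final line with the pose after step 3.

n=0: pose=(-5,-1,E); sL=60/149, sR=12/13; mL=1008/1937, mR=6/13; mL+mR=1902/1937 → advance +1; mR−mL=-114/1937 → turn -1·90°
n=1: pose=(-4,-1,S); sL=30/53, sR=30/17; mL=1080/901, mR=15/17; mL+mR=1875/901 → advance +1; mR−mL=-285/901 → turn -1·90°
n=2: pose=(-4,-2,W); sL=12/5, sR=60/97; mL=-864/485, mR=30/97; mL+mR=-714/485 → advance -1; mR−mL=1014/485 → turn +1·90°
n=3: pose=(-3,-2,S); sL=15/29, sR=15/8; mL=315/232, mR=15/16; mL+mR=1065/464 → advance +1; mR−mL=-195/464 → turn -1·90°

0 60/149 12/13 1008/1937 6/13 -5 -1 E
1 30/53 30/17 1080/901 15/17 -4 -1 S
2 12/5 60/97 -864/485 30/97 -4 -2 W
3 15/29 15/8 315/232 15/16 -3 -2 S
final -3 -3 W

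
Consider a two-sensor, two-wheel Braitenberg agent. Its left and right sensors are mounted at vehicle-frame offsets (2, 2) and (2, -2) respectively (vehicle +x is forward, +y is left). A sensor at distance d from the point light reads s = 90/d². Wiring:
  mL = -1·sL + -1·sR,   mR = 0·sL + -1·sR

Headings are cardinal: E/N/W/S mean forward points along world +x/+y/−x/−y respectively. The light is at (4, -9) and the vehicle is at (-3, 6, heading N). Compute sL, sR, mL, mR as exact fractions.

9/37 45/157 -3078/5809 -45/157

left sensor world pos  = (-5, 8); dL² = 370
right sensor world pos = (-1, 8); dR² = 314
sL = 90/370 = 9/37
sR = 90/314 = 45/157
mL = -1·sL + -1·sR = -3078/5809
mR = 0·sL + -1·sR = -45/157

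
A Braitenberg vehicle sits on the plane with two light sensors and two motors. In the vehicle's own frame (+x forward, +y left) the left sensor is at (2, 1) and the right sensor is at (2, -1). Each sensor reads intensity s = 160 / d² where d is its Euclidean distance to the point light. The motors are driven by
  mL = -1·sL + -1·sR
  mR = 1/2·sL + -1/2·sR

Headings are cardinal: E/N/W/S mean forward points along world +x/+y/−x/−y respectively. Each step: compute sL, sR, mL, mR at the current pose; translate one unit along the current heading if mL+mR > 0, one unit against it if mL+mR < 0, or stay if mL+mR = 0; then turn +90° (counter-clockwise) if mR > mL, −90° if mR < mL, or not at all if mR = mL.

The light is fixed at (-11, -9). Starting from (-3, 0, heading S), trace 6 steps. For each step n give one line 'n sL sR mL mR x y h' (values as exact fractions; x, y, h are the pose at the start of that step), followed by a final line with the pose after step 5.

n=0: pose=(-3,0,S); sL=16/13, sR=80/49; mL=-1824/637, mR=-128/637; mL+mR=-1952/637 → advance -1; mR−mL=1696/637 → turn +1·90°
n=1: pose=(-3,1,E); sL=160/221, sR=160/181; mL=-64320/40001, mR=-3200/40001; mL+mR=-67520/40001 → advance -1; mR−mL=61120/40001 → turn +1·90°
n=2: pose=(-4,1,N); sL=8/9, sR=10/13; mL=-194/117, mR=7/117; mL+mR=-187/117 → advance -1; mR−mL=67/39 → turn +1·90°
n=3: pose=(-4,0,W); sL=160/89, sR=32/25; mL=-6848/2225, mR=576/2225; mL+mR=-6272/2225 → advance -1; mR−mL=7424/2225 → turn +1·90°
n=4: pose=(-3,0,S); sL=16/13, sR=80/49; mL=-1824/637, mR=-128/637; mL+mR=-1952/637 → advance -1; mR−mL=1696/637 → turn +1·90°
n=5: pose=(-3,1,E); sL=160/221, sR=160/181; mL=-64320/40001, mR=-3200/40001; mL+mR=-67520/40001 → advance -1; mR−mL=61120/40001 → turn +1·90°

0 16/13 80/49 -1824/637 -128/637 -3 0 S
1 160/221 160/181 -64320/40001 -3200/40001 -3 1 E
2 8/9 10/13 -194/117 7/117 -4 1 N
3 160/89 32/25 -6848/2225 576/2225 -4 0 W
4 16/13 80/49 -1824/637 -128/637 -3 0 S
5 160/221 160/181 -64320/40001 -3200/40001 -3 1 E
final -4 1 N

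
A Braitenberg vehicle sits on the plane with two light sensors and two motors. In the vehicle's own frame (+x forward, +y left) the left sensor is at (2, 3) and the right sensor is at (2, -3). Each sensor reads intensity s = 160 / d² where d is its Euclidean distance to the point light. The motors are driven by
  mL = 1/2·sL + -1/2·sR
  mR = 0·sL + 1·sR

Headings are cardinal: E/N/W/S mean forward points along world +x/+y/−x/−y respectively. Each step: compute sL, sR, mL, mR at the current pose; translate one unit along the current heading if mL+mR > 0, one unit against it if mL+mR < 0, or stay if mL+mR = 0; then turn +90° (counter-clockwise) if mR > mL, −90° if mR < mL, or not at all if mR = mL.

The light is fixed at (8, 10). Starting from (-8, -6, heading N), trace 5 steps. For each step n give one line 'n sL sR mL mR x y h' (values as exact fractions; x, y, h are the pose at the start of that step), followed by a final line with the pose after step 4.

0 160/557 32/73 -3072/40661 32/73 -8 -6 N
1 20/81 40/117 -50/1053 40/117 -8 -5 W
2 32/97 160/689 3264/66833 160/689 -9 -5 S
3 80/197 80/293 3840/57721 80/293 -9 -6 E
4 160/557 32/73 -3072/40661 32/73 -8 -6 N
final -8 -5 W

n=0: pose=(-8,-6,N); sL=160/557, sR=32/73; mL=-3072/40661, mR=32/73; mL+mR=14752/40661 → advance +1; mR−mL=20896/40661 → turn +1·90°
n=1: pose=(-8,-5,W); sL=20/81, sR=40/117; mL=-50/1053, mR=40/117; mL+mR=310/1053 → advance +1; mR−mL=410/1053 → turn +1·90°
n=2: pose=(-9,-5,S); sL=32/97, sR=160/689; mL=3264/66833, mR=160/689; mL+mR=18784/66833 → advance +1; mR−mL=12256/66833 → turn +1·90°
n=3: pose=(-9,-6,E); sL=80/197, sR=80/293; mL=3840/57721, mR=80/293; mL+mR=19600/57721 → advance +1; mR−mL=11920/57721 → turn +1·90°
n=4: pose=(-8,-6,N); sL=160/557, sR=32/73; mL=-3072/40661, mR=32/73; mL+mR=14752/40661 → advance +1; mR−mL=20896/40661 → turn +1·90°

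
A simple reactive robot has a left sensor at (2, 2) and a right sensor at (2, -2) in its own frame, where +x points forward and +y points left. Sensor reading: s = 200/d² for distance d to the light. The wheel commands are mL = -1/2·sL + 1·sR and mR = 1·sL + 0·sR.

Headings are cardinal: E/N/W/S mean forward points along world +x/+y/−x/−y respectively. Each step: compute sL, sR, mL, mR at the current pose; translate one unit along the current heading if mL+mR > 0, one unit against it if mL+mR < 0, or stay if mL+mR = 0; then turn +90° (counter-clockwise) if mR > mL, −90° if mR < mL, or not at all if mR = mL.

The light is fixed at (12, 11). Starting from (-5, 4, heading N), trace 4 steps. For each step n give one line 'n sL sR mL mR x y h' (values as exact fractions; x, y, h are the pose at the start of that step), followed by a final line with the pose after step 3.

n=0: pose=(-5,4,N); sL=100/193, sR=4/5; mL=522/965, mR=100/193; mL+mR=1022/965 → advance +1; mR−mL=-22/965 → turn -1·90°
n=1: pose=(-5,5,E); sL=200/241, sR=200/289; mL=19300/69649, mR=200/241; mL+mR=77100/69649 → advance +1; mR−mL=38500/69649 → turn +1·90°
n=2: pose=(-4,5,N); sL=10/17, sR=50/53; mL=585/901, mR=10/17; mL+mR=1115/901 → advance +1; mR−mL=-55/901 → turn -1·90°
n=3: pose=(-4,6,E); sL=40/41, sR=40/49; mL=660/2009, mR=40/41; mL+mR=2620/2009 → advance +1; mR−mL=1300/2009 → turn +1·90°

0 100/193 4/5 522/965 100/193 -5 4 N
1 200/241 200/289 19300/69649 200/241 -5 5 E
2 10/17 50/53 585/901 10/17 -4 5 N
3 40/41 40/49 660/2009 40/41 -4 6 E
final -3 6 N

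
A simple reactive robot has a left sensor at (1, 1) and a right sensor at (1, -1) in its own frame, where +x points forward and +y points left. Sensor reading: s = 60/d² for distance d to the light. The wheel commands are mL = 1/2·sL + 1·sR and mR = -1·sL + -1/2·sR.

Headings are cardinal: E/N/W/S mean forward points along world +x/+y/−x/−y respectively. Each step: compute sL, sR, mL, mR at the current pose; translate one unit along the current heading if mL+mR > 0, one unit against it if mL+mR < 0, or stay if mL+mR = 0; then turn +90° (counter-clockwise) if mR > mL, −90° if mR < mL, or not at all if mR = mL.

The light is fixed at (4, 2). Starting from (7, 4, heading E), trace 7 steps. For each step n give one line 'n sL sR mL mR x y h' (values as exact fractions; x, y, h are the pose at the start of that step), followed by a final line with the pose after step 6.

0 12/5 60/17 402/85 -354/85 7 4 E
1 30/13 6 93/13 -69/13 8 4 S
2 20/3 60/13 310/39 -350/39 8 3 W
3 3 3/2 3 -15/4 9 3 N
4 60/37 60/37 90/37 -90/37 9 2 E
5 60/37 60/17 2730/629 -2130/629 9 2 S
6 3 15/4 21/4 -39/8 9 1 W
final 8 1 N

n=0: pose=(7,4,E); sL=12/5, sR=60/17; mL=402/85, mR=-354/85; mL+mR=48/85 → advance +1; mR−mL=-756/85 → turn -1·90°
n=1: pose=(8,4,S); sL=30/13, sR=6; mL=93/13, mR=-69/13; mL+mR=24/13 → advance +1; mR−mL=-162/13 → turn -1·90°
n=2: pose=(8,3,W); sL=20/3, sR=60/13; mL=310/39, mR=-350/39; mL+mR=-40/39 → advance -1; mR−mL=-220/13 → turn -1·90°
n=3: pose=(9,3,N); sL=3, sR=3/2; mL=3, mR=-15/4; mL+mR=-3/4 → advance -1; mR−mL=-27/4 → turn -1·90°
n=4: pose=(9,2,E); sL=60/37, sR=60/37; mL=90/37, mR=-90/37; mL+mR=0 → advance +0; mR−mL=-180/37 → turn -1·90°
n=5: pose=(9,2,S); sL=60/37, sR=60/17; mL=2730/629, mR=-2130/629; mL+mR=600/629 → advance +1; mR−mL=-4860/629 → turn -1·90°
n=6: pose=(9,1,W); sL=3, sR=15/4; mL=21/4, mR=-39/8; mL+mR=3/8 → advance +1; mR−mL=-81/8 → turn -1·90°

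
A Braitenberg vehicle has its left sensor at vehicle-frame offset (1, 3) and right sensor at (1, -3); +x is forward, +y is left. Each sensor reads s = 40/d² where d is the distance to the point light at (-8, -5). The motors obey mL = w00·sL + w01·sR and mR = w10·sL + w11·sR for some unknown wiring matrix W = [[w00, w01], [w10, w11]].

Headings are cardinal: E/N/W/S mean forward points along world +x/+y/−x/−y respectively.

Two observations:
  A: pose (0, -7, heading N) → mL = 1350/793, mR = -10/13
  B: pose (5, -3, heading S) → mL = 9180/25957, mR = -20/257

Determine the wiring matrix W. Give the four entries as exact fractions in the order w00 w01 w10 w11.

obs A: pose=(0,-7,N) → sL=20/13, sR=20/61, mL=1350/793, mR=-10/13
obs B: pose=(5,-3,S) → sL=40/257, sR=40/101, mL=9180/25957, mR=-20/257
sensor matrix S = [[20/13, 20/61], [40/257, 40/101]]; det S = 11491200/20583901
solve [mL_A; mL_B] = S·[w00; w01] and [mR_A; mR_B] = S·[w10; w11]:
  w00 = 1, w01 = 1/2, w10 = -1/2, w11 = 0

1 1/2 -1/2 0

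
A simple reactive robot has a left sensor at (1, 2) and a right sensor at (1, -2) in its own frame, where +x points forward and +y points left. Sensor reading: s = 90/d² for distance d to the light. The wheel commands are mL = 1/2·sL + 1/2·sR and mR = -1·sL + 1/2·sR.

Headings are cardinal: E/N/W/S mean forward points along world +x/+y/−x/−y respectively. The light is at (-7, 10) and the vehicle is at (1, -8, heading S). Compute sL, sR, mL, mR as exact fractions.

left sensor world pos  = (3, -9); dL² = 461
right sensor world pos = (-1, -9); dR² = 397
sL = 90/461 = 90/461
sR = 90/397 = 90/397
mL = 1/2·sL + 1/2·sR = 38610/183017
mR = -1·sL + 1/2·sR = -14985/183017

90/461 90/397 38610/183017 -14985/183017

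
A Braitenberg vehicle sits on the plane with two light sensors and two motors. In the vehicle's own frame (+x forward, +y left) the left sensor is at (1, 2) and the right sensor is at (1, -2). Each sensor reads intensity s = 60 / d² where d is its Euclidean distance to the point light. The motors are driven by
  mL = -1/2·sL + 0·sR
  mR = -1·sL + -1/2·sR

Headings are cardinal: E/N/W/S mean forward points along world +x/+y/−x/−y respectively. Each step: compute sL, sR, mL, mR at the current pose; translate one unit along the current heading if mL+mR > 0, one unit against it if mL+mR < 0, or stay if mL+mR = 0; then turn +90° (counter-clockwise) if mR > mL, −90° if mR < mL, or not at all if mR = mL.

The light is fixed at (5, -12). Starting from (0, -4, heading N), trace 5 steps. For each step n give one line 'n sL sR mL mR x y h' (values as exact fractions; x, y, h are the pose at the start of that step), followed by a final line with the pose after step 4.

0 6/13 2/3 -3/13 -31/39 0 -4 N
1 60/97 60/41 -30/97 -5370/3977 0 -5 E
2 15/13 3/5 -15/26 -189/130 -1 -5 S
3 12/17 60/149 -6/17 -2298/2533 -1 -4 W
4 6/13 2/3 -3/13 -31/39 0 -4 N
final 0 -5 E

n=0: pose=(0,-4,N); sL=6/13, sR=2/3; mL=-3/13, mR=-31/39; mL+mR=-40/39 → advance -1; mR−mL=-22/39 → turn -1·90°
n=1: pose=(0,-5,E); sL=60/97, sR=60/41; mL=-30/97, mR=-5370/3977; mL+mR=-6600/3977 → advance -1; mR−mL=-4140/3977 → turn -1·90°
n=2: pose=(-1,-5,S); sL=15/13, sR=3/5; mL=-15/26, mR=-189/130; mL+mR=-132/65 → advance -1; mR−mL=-57/65 → turn -1·90°
n=3: pose=(-1,-4,W); sL=12/17, sR=60/149; mL=-6/17, mR=-2298/2533; mL+mR=-3192/2533 → advance -1; mR−mL=-1404/2533 → turn -1·90°
n=4: pose=(0,-4,N); sL=6/13, sR=2/3; mL=-3/13, mR=-31/39; mL+mR=-40/39 → advance -1; mR−mL=-22/39 → turn -1·90°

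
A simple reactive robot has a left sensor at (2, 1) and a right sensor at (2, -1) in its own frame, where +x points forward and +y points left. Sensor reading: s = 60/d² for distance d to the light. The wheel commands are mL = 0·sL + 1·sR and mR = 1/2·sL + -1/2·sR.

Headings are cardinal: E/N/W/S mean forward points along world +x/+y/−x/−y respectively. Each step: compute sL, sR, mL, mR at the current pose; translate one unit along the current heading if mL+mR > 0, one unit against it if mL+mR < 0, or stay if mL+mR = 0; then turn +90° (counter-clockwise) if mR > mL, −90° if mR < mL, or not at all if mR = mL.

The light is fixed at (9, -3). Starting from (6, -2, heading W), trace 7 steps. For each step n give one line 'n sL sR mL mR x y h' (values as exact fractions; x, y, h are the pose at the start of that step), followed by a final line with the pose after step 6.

n=0: pose=(6,-2,W); sL=12/5, sR=60/29; mL=60/29, mR=24/145; mL+mR=324/145 → advance +1; mR−mL=-276/145 → turn -1·90°
n=1: pose=(5,-2,N); sL=30/17, sR=10/3; mL=10/3, mR=-40/51; mL+mR=130/51 → advance +1; mR−mL=-70/17 → turn -1·90°
n=2: pose=(5,-1,E); sL=60/13, sR=12; mL=12, mR=-48/13; mL+mR=108/13 → advance +1; mR−mL=-204/13 → turn -1·90°
n=3: pose=(6,-1,S); sL=15, sR=15/4; mL=15/4, mR=45/8; mL+mR=75/8 → advance +1; mR−mL=15/8 → turn +1·90°
n=4: pose=(6,-2,E); sL=12, sR=60; mL=60, mR=-24; mL+mR=36 → advance +1; mR−mL=-84 → turn -1·90°
n=5: pose=(7,-2,S); sL=30, sR=6; mL=6, mR=12; mL+mR=18 → advance +1; mR−mL=6 → turn +1·90°
n=6: pose=(7,-3,E); sL=60, sR=60; mL=60, mR=0; mL+mR=60 → advance +1; mR−mL=-60 → turn -1·90°

0 12/5 60/29 60/29 24/145 6 -2 W
1 30/17 10/3 10/3 -40/51 5 -2 N
2 60/13 12 12 -48/13 5 -1 E
3 15 15/4 15/4 45/8 6 -1 S
4 12 60 60 -24 6 -2 E
5 30 6 6 12 7 -2 S
6 60 60 60 0 7 -3 E
final 8 -3 S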